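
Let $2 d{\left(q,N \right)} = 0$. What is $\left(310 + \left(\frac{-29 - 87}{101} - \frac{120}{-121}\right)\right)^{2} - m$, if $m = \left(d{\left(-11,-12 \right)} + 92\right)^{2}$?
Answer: $\frac{13074171674612}{149352841} \approx 87539.0$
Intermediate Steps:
$d{\left(q,N \right)} = 0$ ($d{\left(q,N \right)} = \frac{1}{2} \cdot 0 = 0$)
$m = 8464$ ($m = \left(0 + 92\right)^{2} = 92^{2} = 8464$)
$\left(310 + \left(\frac{-29 - 87}{101} - \frac{120}{-121}\right)\right)^{2} - m = \left(310 + \left(\frac{-29 - 87}{101} - \frac{120}{-121}\right)\right)^{2} - 8464 = \left(310 + \left(\left(-29 - 87\right) \frac{1}{101} - - \frac{120}{121}\right)\right)^{2} - 8464 = \left(310 + \left(\left(-116\right) \frac{1}{101} + \frac{120}{121}\right)\right)^{2} - 8464 = \left(310 + \left(- \frac{116}{101} + \frac{120}{121}\right)\right)^{2} - 8464 = \left(310 - \frac{1916}{12221}\right)^{2} - 8464 = \left(\frac{3786594}{12221}\right)^{2} - 8464 = \frac{14338294120836}{149352841} - 8464 = \frac{13074171674612}{149352841}$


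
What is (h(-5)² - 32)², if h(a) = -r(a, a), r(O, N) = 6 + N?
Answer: 961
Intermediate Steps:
h(a) = -6 - a (h(a) = -(6 + a) = -6 - a)
(h(-5)² - 32)² = ((-6 - 1*(-5))² - 32)² = ((-6 + 5)² - 32)² = ((-1)² - 32)² = (1 - 32)² = (-31)² = 961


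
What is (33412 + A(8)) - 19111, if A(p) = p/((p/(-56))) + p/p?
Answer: 14246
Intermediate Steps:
A(p) = -55 (A(p) = p/((p*(-1/56))) + 1 = p/((-p/56)) + 1 = p*(-56/p) + 1 = -56 + 1 = -55)
(33412 + A(8)) - 19111 = (33412 - 55) - 19111 = 33357 - 19111 = 14246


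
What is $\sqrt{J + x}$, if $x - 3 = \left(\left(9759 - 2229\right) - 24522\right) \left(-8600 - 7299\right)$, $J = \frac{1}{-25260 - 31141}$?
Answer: $\frac{19 \sqrt{2380568704720610}}{56401} \approx 16436.0$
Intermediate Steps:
$J = - \frac{1}{56401}$ ($J = \frac{1}{-56401} = - \frac{1}{56401} \approx -1.773 \cdot 10^{-5}$)
$x = 270155811$ ($x = 3 + \left(\left(9759 - 2229\right) - 24522\right) \left(-8600 - 7299\right) = 3 + \left(\left(9759 - 2229\right) - 24522\right) \left(-15899\right) = 3 + \left(7530 - 24522\right) \left(-15899\right) = 3 - -270155808 = 3 + 270155808 = 270155811$)
$\sqrt{J + x} = \sqrt{- \frac{1}{56401} + 270155811} = \sqrt{\frac{15237057896210}{56401}} = \frac{19 \sqrt{2380568704720610}}{56401}$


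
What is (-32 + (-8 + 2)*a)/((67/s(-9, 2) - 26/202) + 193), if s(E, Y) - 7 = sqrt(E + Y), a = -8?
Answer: 1839410384/23141630929 + 10935472*I*sqrt(7)/23141630929 ≈ 0.079485 + 0.0012502*I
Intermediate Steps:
s(E, Y) = 7 + sqrt(E + Y)
(-32 + (-8 + 2)*a)/((67/s(-9, 2) - 26/202) + 193) = (-32 + (-8 + 2)*(-8))/((67/(7 + sqrt(-9 + 2)) - 26/202) + 193) = (-32 - 6*(-8))/((67/(7 + sqrt(-7)) - 26*1/202) + 193) = (-32 + 48)/((67/(7 + I*sqrt(7)) - 13/101) + 193) = 16/((-13/101 + 67/(7 + I*sqrt(7))) + 193) = 16/(19480/101 + 67/(7 + I*sqrt(7)))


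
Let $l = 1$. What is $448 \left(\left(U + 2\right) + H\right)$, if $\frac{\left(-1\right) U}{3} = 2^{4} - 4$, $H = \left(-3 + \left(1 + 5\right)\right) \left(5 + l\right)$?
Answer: $-7168$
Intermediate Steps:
$H = 18$ ($H = \left(-3 + \left(1 + 5\right)\right) \left(5 + 1\right) = \left(-3 + 6\right) 6 = 3 \cdot 6 = 18$)
$U = -36$ ($U = - 3 \left(2^{4} - 4\right) = - 3 \left(16 - 4\right) = \left(-3\right) 12 = -36$)
$448 \left(\left(U + 2\right) + H\right) = 448 \left(\left(-36 + 2\right) + 18\right) = 448 \left(-34 + 18\right) = 448 \left(-16\right) = -7168$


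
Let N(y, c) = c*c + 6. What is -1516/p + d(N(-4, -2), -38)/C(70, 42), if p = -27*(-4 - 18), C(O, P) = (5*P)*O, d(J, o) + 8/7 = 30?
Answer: -12989701/5093550 ≈ -2.5502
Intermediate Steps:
N(y, c) = 6 + c² (N(y, c) = c² + 6 = 6 + c²)
d(J, o) = 202/7 (d(J, o) = -8/7 + 30 = 202/7)
C(O, P) = 5*O*P
p = 594 (p = -27*(-22) = 594)
-1516/p + d(N(-4, -2), -38)/C(70, 42) = -1516/594 + 202/(7*((5*70*42))) = -1516*1/594 + (202/7)/14700 = -758/297 + (202/7)*(1/14700) = -758/297 + 101/51450 = -12989701/5093550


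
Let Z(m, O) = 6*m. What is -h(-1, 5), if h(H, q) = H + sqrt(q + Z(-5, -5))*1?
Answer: 1 - 5*I ≈ 1.0 - 5.0*I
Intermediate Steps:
h(H, q) = H + sqrt(-30 + q) (h(H, q) = H + sqrt(q + 6*(-5))*1 = H + sqrt(q - 30)*1 = H + sqrt(-30 + q)*1 = H + sqrt(-30 + q))
-h(-1, 5) = -(-1 + sqrt(-30 + 5)) = -(-1 + sqrt(-25)) = -(-1 + 5*I) = 1 - 5*I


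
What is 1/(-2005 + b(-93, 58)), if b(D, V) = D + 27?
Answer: -1/2071 ≈ -0.00048286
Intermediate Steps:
b(D, V) = 27 + D
1/(-2005 + b(-93, 58)) = 1/(-2005 + (27 - 93)) = 1/(-2005 - 66) = 1/(-2071) = -1/2071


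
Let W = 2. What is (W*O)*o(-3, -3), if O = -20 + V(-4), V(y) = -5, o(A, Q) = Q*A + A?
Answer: -300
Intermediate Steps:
o(A, Q) = A + A*Q (o(A, Q) = A*Q + A = A + A*Q)
O = -25 (O = -20 - 5 = -25)
(W*O)*o(-3, -3) = (2*(-25))*(-3*(1 - 3)) = -(-150)*(-2) = -50*6 = -300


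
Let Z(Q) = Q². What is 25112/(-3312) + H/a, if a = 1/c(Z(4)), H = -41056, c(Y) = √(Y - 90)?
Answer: -3139/414 - 41056*I*√74 ≈ -7.5821 - 3.5318e+5*I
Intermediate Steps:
c(Y) = √(-90 + Y)
a = -I*√74/74 (a = 1/(√(-90 + 4²)) = 1/(√(-90 + 16)) = 1/(√(-74)) = 1/(I*√74) = -I*√74/74 ≈ -0.11625*I)
25112/(-3312) + H/a = 25112/(-3312) - 41056*I*√74 = 25112*(-1/3312) - 41056*I*√74 = -3139/414 - 41056*I*√74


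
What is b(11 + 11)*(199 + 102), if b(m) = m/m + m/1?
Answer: 6923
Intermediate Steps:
b(m) = 1 + m (b(m) = 1 + m*1 = 1 + m)
b(11 + 11)*(199 + 102) = (1 + (11 + 11))*(199 + 102) = (1 + 22)*301 = 23*301 = 6923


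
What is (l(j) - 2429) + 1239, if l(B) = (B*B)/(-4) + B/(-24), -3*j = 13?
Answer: -86005/72 ≈ -1194.5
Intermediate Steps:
j = -13/3 (j = -⅓*13 = -13/3 ≈ -4.3333)
l(B) = -B²/4 - B/24 (l(B) = B²*(-¼) + B*(-1/24) = -B²/4 - B/24)
(l(j) - 2429) + 1239 = (-1/24*(-13/3)*(1 + 6*(-13/3)) - 2429) + 1239 = (-1/24*(-13/3)*(1 - 26) - 2429) + 1239 = (-1/24*(-13/3)*(-25) - 2429) + 1239 = (-325/72 - 2429) + 1239 = -175213/72 + 1239 = -86005/72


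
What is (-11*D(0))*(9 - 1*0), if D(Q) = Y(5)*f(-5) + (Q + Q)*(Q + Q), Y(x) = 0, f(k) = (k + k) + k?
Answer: 0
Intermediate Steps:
f(k) = 3*k (f(k) = 2*k + k = 3*k)
D(Q) = 4*Q**2 (D(Q) = 0*(3*(-5)) + (Q + Q)*(Q + Q) = 0*(-15) + (2*Q)*(2*Q) = 0 + 4*Q**2 = 4*Q**2)
(-11*D(0))*(9 - 1*0) = (-44*0**2)*(9 - 1*0) = (-44*0)*(9 + 0) = -11*0*9 = 0*9 = 0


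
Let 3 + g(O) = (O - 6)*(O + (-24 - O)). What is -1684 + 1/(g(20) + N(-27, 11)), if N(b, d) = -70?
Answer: -688757/409 ≈ -1684.0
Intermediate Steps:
g(O) = 141 - 24*O (g(O) = -3 + (O - 6)*(O + (-24 - O)) = -3 + (-6 + O)*(-24) = -3 + (144 - 24*O) = 141 - 24*O)
-1684 + 1/(g(20) + N(-27, 11)) = -1684 + 1/((141 - 24*20) - 70) = -1684 + 1/((141 - 480) - 70) = -1684 + 1/(-339 - 70) = -1684 + 1/(-409) = -1684 - 1/409 = -688757/409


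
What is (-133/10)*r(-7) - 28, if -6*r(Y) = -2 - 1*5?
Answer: -2611/60 ≈ -43.517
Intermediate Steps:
r(Y) = 7/6 (r(Y) = -(-2 - 1*5)/6 = -(-2 - 5)/6 = -⅙*(-7) = 7/6)
(-133/10)*r(-7) - 28 = -133/10*(7/6) - 28 = -133*⅒*(7/6) - 28 = -133/10*7/6 - 28 = -931/60 - 28 = -2611/60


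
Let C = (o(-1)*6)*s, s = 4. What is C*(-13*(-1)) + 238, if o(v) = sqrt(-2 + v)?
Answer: 238 + 312*I*sqrt(3) ≈ 238.0 + 540.4*I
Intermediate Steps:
C = 24*I*sqrt(3) (C = (sqrt(-2 - 1)*6)*4 = (sqrt(-3)*6)*4 = ((I*sqrt(3))*6)*4 = (6*I*sqrt(3))*4 = 24*I*sqrt(3) ≈ 41.569*I)
C*(-13*(-1)) + 238 = (24*I*sqrt(3))*(-13*(-1)) + 238 = (24*I*sqrt(3))*13 + 238 = 312*I*sqrt(3) + 238 = 238 + 312*I*sqrt(3)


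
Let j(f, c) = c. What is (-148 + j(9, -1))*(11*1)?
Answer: -1639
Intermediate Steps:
(-148 + j(9, -1))*(11*1) = (-148 - 1)*(11*1) = -149*11 = -1639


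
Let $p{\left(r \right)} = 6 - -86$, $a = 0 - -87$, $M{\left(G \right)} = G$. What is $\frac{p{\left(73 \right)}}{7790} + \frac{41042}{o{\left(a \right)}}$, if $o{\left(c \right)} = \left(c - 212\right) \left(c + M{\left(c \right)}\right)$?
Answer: $- \frac{15885809}{8471625} \approx -1.8752$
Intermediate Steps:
$a = 87$ ($a = 0 + 87 = 87$)
$p{\left(r \right)} = 92$ ($p{\left(r \right)} = 6 + 86 = 92$)
$o{\left(c \right)} = 2 c \left(-212 + c\right)$ ($o{\left(c \right)} = \left(c - 212\right) \left(c + c\right) = \left(-212 + c\right) 2 c = 2 c \left(-212 + c\right)$)
$\frac{p{\left(73 \right)}}{7790} + \frac{41042}{o{\left(a \right)}} = \frac{92}{7790} + \frac{41042}{2 \cdot 87 \left(-212 + 87\right)} = 92 \cdot \frac{1}{7790} + \frac{41042}{2 \cdot 87 \left(-125\right)} = \frac{46}{3895} + \frac{41042}{-21750} = \frac{46}{3895} + 41042 \left(- \frac{1}{21750}\right) = \frac{46}{3895} - \frac{20521}{10875} = - \frac{15885809}{8471625}$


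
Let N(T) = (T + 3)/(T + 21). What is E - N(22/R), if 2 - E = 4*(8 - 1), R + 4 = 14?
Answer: -1521/58 ≈ -26.224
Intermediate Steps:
R = 10 (R = -4 + 14 = 10)
N(T) = (3 + T)/(21 + T)
E = -26 (E = 2 - 4*(8 - 1) = 2 - 4*7 = 2 - 1*28 = 2 - 28 = -26)
E - N(22/R) = -26 - (3 + 22/10)/(21 + 22/10) = -26 - (3 + 22*(⅒))/(21 + 22*(⅒)) = -26 - (3 + 11/5)/(21 + 11/5) = -26 - 26/(116/5*5) = -26 - 5*26/(116*5) = -26 - 1*13/58 = -26 - 13/58 = -1521/58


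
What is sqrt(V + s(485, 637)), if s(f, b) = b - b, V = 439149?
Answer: sqrt(439149) ≈ 662.68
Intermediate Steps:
s(f, b) = 0
sqrt(V + s(485, 637)) = sqrt(439149 + 0) = sqrt(439149)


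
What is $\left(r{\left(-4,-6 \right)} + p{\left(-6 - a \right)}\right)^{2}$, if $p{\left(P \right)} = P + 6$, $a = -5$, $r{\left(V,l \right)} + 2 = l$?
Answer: $9$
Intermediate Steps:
$r{\left(V,l \right)} = -2 + l$
$p{\left(P \right)} = 6 + P$
$\left(r{\left(-4,-6 \right)} + p{\left(-6 - a \right)}\right)^{2} = \left(\left(-2 - 6\right) + \left(6 - 1\right)\right)^{2} = \left(-8 + \left(6 + \left(-6 + 5\right)\right)\right)^{2} = \left(-8 + \left(6 - 1\right)\right)^{2} = \left(-8 + 5\right)^{2} = \left(-3\right)^{2} = 9$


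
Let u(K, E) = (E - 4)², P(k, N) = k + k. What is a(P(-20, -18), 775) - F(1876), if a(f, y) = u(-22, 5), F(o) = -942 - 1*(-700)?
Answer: 243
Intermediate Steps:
P(k, N) = 2*k
u(K, E) = (-4 + E)²
F(o) = -242 (F(o) = -942 + 700 = -242)
a(f, y) = 1 (a(f, y) = (-4 + 5)² = 1² = 1)
a(P(-20, -18), 775) - F(1876) = 1 - 1*(-242) = 1 + 242 = 243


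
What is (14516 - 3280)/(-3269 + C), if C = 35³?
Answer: 5618/19803 ≈ 0.28369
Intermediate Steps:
C = 42875
(14516 - 3280)/(-3269 + C) = (14516 - 3280)/(-3269 + 42875) = 11236/39606 = 11236*(1/39606) = 5618/19803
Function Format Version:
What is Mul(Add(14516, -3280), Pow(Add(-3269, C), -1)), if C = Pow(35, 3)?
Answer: Rational(5618, 19803) ≈ 0.28369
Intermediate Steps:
C = 42875
Mul(Add(14516, -3280), Pow(Add(-3269, C), -1)) = Mul(Add(14516, -3280), Pow(Add(-3269, 42875), -1)) = Mul(11236, Pow(39606, -1)) = Mul(11236, Rational(1, 39606)) = Rational(5618, 19803)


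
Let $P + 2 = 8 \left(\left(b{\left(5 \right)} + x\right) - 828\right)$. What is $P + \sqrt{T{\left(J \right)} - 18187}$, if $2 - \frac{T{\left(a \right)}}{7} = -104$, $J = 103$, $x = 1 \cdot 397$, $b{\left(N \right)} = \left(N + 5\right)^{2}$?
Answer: $-2650 + i \sqrt{17445} \approx -2650.0 + 132.08 i$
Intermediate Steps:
$b{\left(N \right)} = \left(5 + N\right)^{2}$
$x = 397$
$T{\left(a \right)} = 742$ ($T{\left(a \right)} = 14 - -728 = 14 + 728 = 742$)
$P = -2650$ ($P = -2 + 8 \left(\left(\left(5 + 5\right)^{2} + 397\right) - 828\right) = -2 + 8 \left(\left(10^{2} + 397\right) - 828\right) = -2 + 8 \left(\left(100 + 397\right) - 828\right) = -2 + 8 \left(497 - 828\right) = -2 + 8 \left(-331\right) = -2 - 2648 = -2650$)
$P + \sqrt{T{\left(J \right)} - 18187} = -2650 + \sqrt{742 - 18187} = -2650 + \sqrt{-17445} = -2650 + i \sqrt{17445}$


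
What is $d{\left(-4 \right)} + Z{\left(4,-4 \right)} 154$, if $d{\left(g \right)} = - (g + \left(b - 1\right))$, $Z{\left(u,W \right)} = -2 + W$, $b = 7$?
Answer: $-926$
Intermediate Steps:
$d{\left(g \right)} = -6 - g$ ($d{\left(g \right)} = - (g + \left(7 - 1\right)) = - (g + 6) = - (6 + g) = -6 - g$)
$d{\left(-4 \right)} + Z{\left(4,-4 \right)} 154 = \left(-6 - -4\right) + \left(-2 - 4\right) 154 = \left(-6 + 4\right) - 924 = -2 - 924 = -926$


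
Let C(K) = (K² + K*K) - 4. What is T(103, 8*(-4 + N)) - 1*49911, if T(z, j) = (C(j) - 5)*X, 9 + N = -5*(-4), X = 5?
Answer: -18596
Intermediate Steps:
N = 11 (N = -9 - 5*(-4) = -9 + 20 = 11)
C(K) = -4 + 2*K² (C(K) = (K² + K²) - 4 = 2*K² - 4 = -4 + 2*K²)
T(z, j) = -45 + 10*j² (T(z, j) = ((-4 + 2*j²) - 5)*5 = (-9 + 2*j²)*5 = -45 + 10*j²)
T(103, 8*(-4 + N)) - 1*49911 = (-45 + 10*(8*(-4 + 11))²) - 1*49911 = (-45 + 10*(8*7)²) - 49911 = (-45 + 10*56²) - 49911 = (-45 + 10*3136) - 49911 = (-45 + 31360) - 49911 = 31315 - 49911 = -18596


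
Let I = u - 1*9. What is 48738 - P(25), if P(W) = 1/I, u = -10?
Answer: 926023/19 ≈ 48738.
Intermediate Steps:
I = -19 (I = -10 - 1*9 = -10 - 9 = -19)
P(W) = -1/19 (P(W) = 1/(-19) = -1/19)
48738 - P(25) = 48738 - 1*(-1/19) = 48738 + 1/19 = 926023/19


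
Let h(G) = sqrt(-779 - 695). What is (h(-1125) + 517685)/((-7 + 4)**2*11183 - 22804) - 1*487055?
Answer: -37913304680/77843 + I*sqrt(1474)/77843 ≈ -4.8705e+5 + 0.00049321*I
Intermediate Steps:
h(G) = I*sqrt(1474) (h(G) = sqrt(-1474) = I*sqrt(1474))
(h(-1125) + 517685)/((-7 + 4)**2*11183 - 22804) - 1*487055 = (I*sqrt(1474) + 517685)/((-7 + 4)**2*11183 - 22804) - 1*487055 = (517685 + I*sqrt(1474))/((-3)**2*11183 - 22804) - 487055 = (517685 + I*sqrt(1474))/(9*11183 - 22804) - 487055 = (517685 + I*sqrt(1474))/(100647 - 22804) - 487055 = (517685 + I*sqrt(1474))/77843 - 487055 = (517685 + I*sqrt(1474))*(1/77843) - 487055 = (517685/77843 + I*sqrt(1474)/77843) - 487055 = -37913304680/77843 + I*sqrt(1474)/77843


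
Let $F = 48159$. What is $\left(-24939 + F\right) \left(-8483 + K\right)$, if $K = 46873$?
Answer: $891415800$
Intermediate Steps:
$\left(-24939 + F\right) \left(-8483 + K\right) = \left(-24939 + 48159\right) \left(-8483 + 46873\right) = 23220 \cdot 38390 = 891415800$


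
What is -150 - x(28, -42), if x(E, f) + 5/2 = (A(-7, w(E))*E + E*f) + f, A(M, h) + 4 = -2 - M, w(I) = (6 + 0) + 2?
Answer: 2085/2 ≈ 1042.5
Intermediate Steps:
w(I) = 8 (w(I) = 6 + 2 = 8)
A(M, h) = -6 - M (A(M, h) = -4 + (-2 - M) = -6 - M)
x(E, f) = -5/2 + E + f + E*f (x(E, f) = -5/2 + (((-6 - 1*(-7))*E + E*f) + f) = -5/2 + (((-6 + 7)*E + E*f) + f) = -5/2 + ((1*E + E*f) + f) = -5/2 + ((E + E*f) + f) = -5/2 + (E + f + E*f) = -5/2 + E + f + E*f)
-150 - x(28, -42) = -150 - (-5/2 + 28 - 42 + 28*(-42)) = -150 - (-5/2 + 28 - 42 - 1176) = -150 - 1*(-2385/2) = -150 + 2385/2 = 2085/2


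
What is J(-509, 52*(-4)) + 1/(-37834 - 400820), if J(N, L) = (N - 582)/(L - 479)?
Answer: 159523609/100451766 ≈ 1.5881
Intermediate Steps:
J(N, L) = (-582 + N)/(-479 + L)
J(-509, 52*(-4)) + 1/(-37834 - 400820) = (-582 - 509)/(-479 + 52*(-4)) + 1/(-37834 - 400820) = -1091/(-479 - 208) + 1/(-438654) = -1091/(-687) - 1/438654 = -1/687*(-1091) - 1/438654 = 1091/687 - 1/438654 = 159523609/100451766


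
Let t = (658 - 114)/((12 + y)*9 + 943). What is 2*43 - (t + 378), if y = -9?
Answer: -141892/485 ≈ -292.56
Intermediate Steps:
t = 272/485 (t = (658 - 114)/((12 - 9)*9 + 943) = 544/(3*9 + 943) = 544/(27 + 943) = 544/970 = 544*(1/970) = 272/485 ≈ 0.56082)
2*43 - (t + 378) = 2*43 - (272/485 + 378) = 86 - 1*183602/485 = 86 - 183602/485 = -141892/485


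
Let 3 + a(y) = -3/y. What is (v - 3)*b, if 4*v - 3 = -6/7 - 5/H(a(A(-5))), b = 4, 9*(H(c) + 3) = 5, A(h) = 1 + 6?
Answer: -1203/154 ≈ -7.8117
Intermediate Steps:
A(h) = 7
a(y) = -3 - 3/y
H(c) = -22/9 (H(c) = -3 + (⅑)*5 = -3 + 5/9 = -22/9)
v = 645/616 (v = ¾ + (-6/7 - 5/(-22/9))/4 = ¾ + (-6*⅐ - 5*(-9/22))/4 = ¾ + (-6/7 + 45/22)/4 = ¾ + (¼)*(183/154) = ¾ + 183/616 = 645/616 ≈ 1.0471)
(v - 3)*b = (645/616 - 3)*4 = -1203/616*4 = -1203/154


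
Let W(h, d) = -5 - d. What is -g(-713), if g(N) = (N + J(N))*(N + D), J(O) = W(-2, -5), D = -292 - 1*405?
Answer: -1005330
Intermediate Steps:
D = -697 (D = -292 - 405 = -697)
J(O) = 0 (J(O) = -5 - 1*(-5) = -5 + 5 = 0)
g(N) = N*(-697 + N) (g(N) = (N + 0)*(N - 697) = N*(-697 + N))
-g(-713) = -(-713)*(-697 - 713) = -(-713)*(-1410) = -1*1005330 = -1005330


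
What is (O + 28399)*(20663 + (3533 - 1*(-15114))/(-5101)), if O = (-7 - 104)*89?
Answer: 1951699012320/5101 ≈ 3.8261e+8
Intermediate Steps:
O = -9879 (O = -111*89 = -9879)
(O + 28399)*(20663 + (3533 - 1*(-15114))/(-5101)) = (-9879 + 28399)*(20663 + (3533 - 1*(-15114))/(-5101)) = 18520*(20663 + (3533 + 15114)*(-1/5101)) = 18520*(20663 + 18647*(-1/5101)) = 18520*(20663 - 18647/5101) = 18520*(105383316/5101) = 1951699012320/5101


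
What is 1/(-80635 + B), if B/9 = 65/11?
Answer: -11/886400 ≈ -1.2410e-5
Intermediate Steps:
B = 585/11 (B = 9*(65/11) = 585/11 ≈ 53.182)
1/(-80635 + B) = 1/(-80635 + 585/11) = 1/(-886400/11) = -11/886400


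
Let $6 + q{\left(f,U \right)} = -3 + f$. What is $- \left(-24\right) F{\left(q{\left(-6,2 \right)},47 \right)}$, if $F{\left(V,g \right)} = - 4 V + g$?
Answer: $2568$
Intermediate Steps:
$q{\left(f,U \right)} = -9 + f$ ($q{\left(f,U \right)} = -6 + \left(-3 + f\right) = -9 + f$)
$F{\left(V,g \right)} = g - 4 V$
$- \left(-24\right) F{\left(q{\left(-6,2 \right)},47 \right)} = - \left(-24\right) \left(47 - 4 \left(-9 - 6\right)\right) = - \left(-24\right) \left(47 - -60\right) = - \left(-24\right) \left(47 + 60\right) = - \left(-24\right) 107 = \left(-1\right) \left(-2568\right) = 2568$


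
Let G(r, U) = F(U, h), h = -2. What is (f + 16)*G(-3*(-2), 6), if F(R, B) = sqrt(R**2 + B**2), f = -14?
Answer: 4*sqrt(10) ≈ 12.649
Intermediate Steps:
F(R, B) = sqrt(B**2 + R**2)
G(r, U) = sqrt(4 + U**2) (G(r, U) = sqrt((-2)**2 + U**2) = sqrt(4 + U**2))
(f + 16)*G(-3*(-2), 6) = (-14 + 16)*sqrt(4 + 6**2) = 2*sqrt(4 + 36) = 2*sqrt(40) = 2*(2*sqrt(10)) = 4*sqrt(10)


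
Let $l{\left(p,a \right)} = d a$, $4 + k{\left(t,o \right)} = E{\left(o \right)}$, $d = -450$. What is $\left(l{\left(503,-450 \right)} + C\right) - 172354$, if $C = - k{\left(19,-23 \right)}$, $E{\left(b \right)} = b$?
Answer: $30173$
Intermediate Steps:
$k{\left(t,o \right)} = -4 + o$
$l{\left(p,a \right)} = - 450 a$
$C = 27$ ($C = - (-4 - 23) = \left(-1\right) \left(-27\right) = 27$)
$\left(l{\left(503,-450 \right)} + C\right) - 172354 = \left(\left(-450\right) \left(-450\right) + 27\right) - 172354 = \left(202500 + 27\right) - 172354 = 202527 - 172354 = 30173$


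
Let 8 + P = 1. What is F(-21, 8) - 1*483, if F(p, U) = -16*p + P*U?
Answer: -203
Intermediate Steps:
P = -7 (P = -8 + 1 = -7)
F(p, U) = -16*p - 7*U
F(-21, 8) - 1*483 = (-16*(-21) - 7*8) - 1*483 = (336 - 56) - 483 = 280 - 483 = -203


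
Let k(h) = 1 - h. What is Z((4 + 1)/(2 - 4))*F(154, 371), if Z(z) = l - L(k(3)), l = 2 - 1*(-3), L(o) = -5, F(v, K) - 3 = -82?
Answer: -790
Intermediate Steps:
F(v, K) = -79 (F(v, K) = 3 - 82 = -79)
l = 5 (l = 2 + 3 = 5)
Z(z) = 10 (Z(z) = 5 - 1*(-5) = 5 + 5 = 10)
Z((4 + 1)/(2 - 4))*F(154, 371) = 10*(-79) = -790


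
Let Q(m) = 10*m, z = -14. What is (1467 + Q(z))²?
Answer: 1760929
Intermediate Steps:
(1467 + Q(z))² = (1467 + 10*(-14))² = (1467 - 140)² = 1327² = 1760929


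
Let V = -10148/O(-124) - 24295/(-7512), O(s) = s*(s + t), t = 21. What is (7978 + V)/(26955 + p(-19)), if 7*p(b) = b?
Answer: 1339921492273/4525307961456 ≈ 0.29609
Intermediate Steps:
O(s) = s*(21 + s) (O(s) = s*(s + 21) = s*(21 + s))
p(b) = b/7
V = 58515991/23985816 (V = -10148*(-1/(124*(21 - 124))) - 24295/(-7512) = -10148/((-124*(-103))) - 24295*(-1/7512) = -10148/12772 + 24295/7512 = -10148*1/12772 + 24295/7512 = -2537/3193 + 24295/7512 = 58515991/23985816 ≈ 2.4396)
(7978 + V)/(26955 + p(-19)) = (7978 + 58515991/23985816)/(26955 + (1/7)*(-19)) = 191417356039/(23985816*(26955 - 19/7)) = 191417356039/(23985816*(188666/7)) = (191417356039/23985816)*(7/188666) = 1339921492273/4525307961456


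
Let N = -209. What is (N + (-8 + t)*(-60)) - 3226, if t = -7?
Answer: -2535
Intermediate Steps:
(N + (-8 + t)*(-60)) - 3226 = (-209 + (-8 - 7)*(-60)) - 3226 = (-209 - 15*(-60)) - 3226 = (-209 + 900) - 3226 = 691 - 3226 = -2535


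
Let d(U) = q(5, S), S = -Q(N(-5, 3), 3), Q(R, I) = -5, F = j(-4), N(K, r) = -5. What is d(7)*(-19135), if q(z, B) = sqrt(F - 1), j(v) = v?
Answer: -19135*I*sqrt(5) ≈ -42787.0*I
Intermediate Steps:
F = -4
S = 5 (S = -1*(-5) = 5)
q(z, B) = I*sqrt(5) (q(z, B) = sqrt(-4 - 1) = sqrt(-5) = I*sqrt(5))
d(U) = I*sqrt(5)
d(7)*(-19135) = (I*sqrt(5))*(-19135) = -19135*I*sqrt(5)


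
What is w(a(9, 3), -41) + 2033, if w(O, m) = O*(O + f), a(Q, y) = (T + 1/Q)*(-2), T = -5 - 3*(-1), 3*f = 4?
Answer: 166237/81 ≈ 2052.3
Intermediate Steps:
f = 4/3 (f = (⅓)*4 = 4/3 ≈ 1.3333)
T = -2 (T = -5 + 3 = -2)
a(Q, y) = 4 - 2/Q (a(Q, y) = (-2 + 1/Q)*(-2) = 4 - 2/Q)
w(O, m) = O*(4/3 + O) (w(O, m) = O*(O + 4/3) = O*(4/3 + O))
w(a(9, 3), -41) + 2033 = (4 - 2/9)*(4 + 3*(4 - 2/9))/3 + 2033 = (⅓)*(34/9)*(4 + 3*(34/9)) + 2033 = (⅓)*(34/9)*(4 + 34/3) + 2033 = (⅓)*(34/9)*(46/3) + 2033 = 1564/81 + 2033 = 166237/81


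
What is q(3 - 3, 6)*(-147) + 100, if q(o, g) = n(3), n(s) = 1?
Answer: -47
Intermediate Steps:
q(o, g) = 1
q(3 - 3, 6)*(-147) + 100 = 1*(-147) + 100 = -147 + 100 = -47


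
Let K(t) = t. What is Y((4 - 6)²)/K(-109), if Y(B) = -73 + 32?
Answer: 41/109 ≈ 0.37615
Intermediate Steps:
Y(B) = -41
Y((4 - 6)²)/K(-109) = -41/(-109) = -41*(-1/109) = 41/109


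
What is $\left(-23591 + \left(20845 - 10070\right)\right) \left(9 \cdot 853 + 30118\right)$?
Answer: $-484380720$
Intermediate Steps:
$\left(-23591 + \left(20845 - 10070\right)\right) \left(9 \cdot 853 + 30118\right) = \left(-23591 + \left(20845 - 10070\right)\right) \left(7677 + 30118\right) = \left(-23591 + 10775\right) 37795 = \left(-12816\right) 37795 = -484380720$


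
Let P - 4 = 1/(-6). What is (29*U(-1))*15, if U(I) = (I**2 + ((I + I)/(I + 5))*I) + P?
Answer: 2320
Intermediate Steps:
P = 23/6 (P = 4 + 1/(-6) = 4 - 1/6 = 23/6 ≈ 3.8333)
U(I) = 23/6 + I**2 + 2*I**2/(5 + I) (U(I) = (I**2 + ((I + I)/(I + 5))*I) + 23/6 = (I**2 + ((2*I)/(5 + I))*I) + 23/6 = (I**2 + (2*I/(5 + I))*I) + 23/6 = (I**2 + 2*I**2/(5 + I)) + 23/6 = 23/6 + I**2 + 2*I**2/(5 + I))
(29*U(-1))*15 = (29*((115 + 6*(-1)**3 + 23*(-1) + 42*(-1)**2)/(6*(5 - 1))))*15 = (29*((1/6)*(115 + 6*(-1) - 23 + 42*1)/4))*15 = (29*((1/6)*(1/4)*(115 - 6 - 23 + 42)))*15 = (29*((1/6)*(1/4)*128))*15 = (29*(16/3))*15 = (464/3)*15 = 2320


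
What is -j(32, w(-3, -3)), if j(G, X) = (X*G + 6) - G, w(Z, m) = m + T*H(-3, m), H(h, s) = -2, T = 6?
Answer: 506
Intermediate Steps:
w(Z, m) = -12 + m (w(Z, m) = m + 6*(-2) = m - 12 = -12 + m)
j(G, X) = 6 - G + G*X (j(G, X) = (G*X + 6) - G = (6 + G*X) - G = 6 - G + G*X)
-j(32, w(-3, -3)) = -(6 - 1*32 + 32*(-12 - 3)) = -(6 - 32 + 32*(-15)) = -(6 - 32 - 480) = -1*(-506) = 506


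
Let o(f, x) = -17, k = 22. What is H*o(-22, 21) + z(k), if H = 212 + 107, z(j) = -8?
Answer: -5431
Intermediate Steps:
H = 319
H*o(-22, 21) + z(k) = 319*(-17) - 8 = -5423 - 8 = -5431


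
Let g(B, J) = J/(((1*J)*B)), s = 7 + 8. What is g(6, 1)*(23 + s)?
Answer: 19/3 ≈ 6.3333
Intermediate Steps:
s = 15
g(B, J) = 1/B (g(B, J) = J/((J*B)) = J/((B*J)) = J*(1/(B*J)) = 1/B)
g(6, 1)*(23 + s) = (23 + 15)/6 = (⅙)*38 = 19/3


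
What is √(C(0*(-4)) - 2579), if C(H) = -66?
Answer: 23*I*√5 ≈ 51.43*I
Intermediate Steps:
√(C(0*(-4)) - 2579) = √(-66 - 2579) = √(-2645) = 23*I*√5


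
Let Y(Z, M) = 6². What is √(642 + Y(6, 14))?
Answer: √678 ≈ 26.038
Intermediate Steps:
Y(Z, M) = 36
√(642 + Y(6, 14)) = √(642 + 36) = √678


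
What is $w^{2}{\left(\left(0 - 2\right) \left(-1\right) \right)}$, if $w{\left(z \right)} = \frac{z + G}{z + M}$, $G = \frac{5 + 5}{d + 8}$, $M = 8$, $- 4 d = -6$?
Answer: $\frac{841}{9025} \approx 0.093186$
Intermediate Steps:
$d = \frac{3}{2}$ ($d = \left(- \frac{1}{4}\right) \left(-6\right) = \frac{3}{2} \approx 1.5$)
$G = \frac{20}{19}$ ($G = \frac{5 + 5}{\frac{3}{2} + 8} = \frac{10}{\frac{19}{2}} = 10 \cdot \frac{2}{19} = \frac{20}{19} \approx 1.0526$)
$w{\left(z \right)} = \frac{\frac{20}{19} + z}{8 + z}$ ($w{\left(z \right)} = \frac{z + \frac{20}{19}}{z + 8} = \frac{\frac{20}{19} + z}{8 + z}$)
$w^{2}{\left(\left(0 - 2\right) \left(-1\right) \right)} = \left(\frac{\frac{20}{19} + \left(0 - 2\right) \left(-1\right)}{8 + \left(0 - 2\right) \left(-1\right)}\right)^{2} = \left(\frac{\frac{20}{19} - -2}{8 - -2}\right)^{2} = \left(\frac{\frac{20}{19} + 2}{8 + 2}\right)^{2} = \left(\frac{1}{10} \cdot \frac{58}{19}\right)^{2} = \left(\frac{29}{95}\right)^{2} = \frac{841}{9025}$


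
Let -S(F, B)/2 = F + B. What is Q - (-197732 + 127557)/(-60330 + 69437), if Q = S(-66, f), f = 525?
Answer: -1184293/1301 ≈ -910.29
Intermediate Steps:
S(F, B) = -2*B - 2*F (S(F, B) = -2*(F + B) = -2*(B + F) = -2*B - 2*F)
Q = -918 (Q = -2*525 - 2*(-66) = -1050 + 132 = -918)
Q - (-197732 + 127557)/(-60330 + 69437) = -918 - (-197732 + 127557)/(-60330 + 69437) = -918 - (-70175)/9107 = -918 - 1*(-10025/1301) = -918 + 10025/1301 = -1184293/1301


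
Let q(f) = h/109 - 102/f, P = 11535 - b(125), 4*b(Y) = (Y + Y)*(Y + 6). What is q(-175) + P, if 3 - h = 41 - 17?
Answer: 127722011/38150 ≈ 3347.9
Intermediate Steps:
b(Y) = Y*(6 + Y)/2 (b(Y) = ((Y + Y)*(Y + 6))/4 = ((2*Y)*(6 + Y))/4 = (2*Y*(6 + Y))/4 = Y*(6 + Y)/2)
P = 6695/2 (P = 11535 - 125*(6 + 125)/2 = 11535 - 125*131/2 = 11535 - 1*16375/2 = 11535 - 16375/2 = 6695/2 ≈ 3347.5)
h = -21 (h = 3 - (41 - 17) = 3 - 1*24 = 3 - 24 = -21)
q(f) = -21/109 - 102/f
q(-175) + P = (-21/109 - 102/(-175)) + 6695/2 = (-21/109 - 102*(-1/175)) + 6695/2 = (-21/109 + 102/175) + 6695/2 = 7443/19075 + 6695/2 = 127722011/38150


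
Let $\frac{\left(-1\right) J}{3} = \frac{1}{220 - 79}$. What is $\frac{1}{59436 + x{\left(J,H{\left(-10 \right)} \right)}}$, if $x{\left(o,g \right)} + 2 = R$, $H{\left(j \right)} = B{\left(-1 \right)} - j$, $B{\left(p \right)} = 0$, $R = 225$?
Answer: $\frac{1}{59659} \approx 1.6762 \cdot 10^{-5}$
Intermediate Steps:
$H{\left(j \right)} = - j$ ($H{\left(j \right)} = 0 - j = - j$)
$J = - \frac{1}{47}$ ($J = - \frac{3}{220 - 79} = - \frac{3}{141} = \left(-3\right) \frac{1}{141} = - \frac{1}{47} \approx -0.021277$)
$x{\left(o,g \right)} = 223$ ($x{\left(o,g \right)} = -2 + 225 = 223$)
$\frac{1}{59436 + x{\left(J,H{\left(-10 \right)} \right)}} = \frac{1}{59436 + 223} = \frac{1}{59659}$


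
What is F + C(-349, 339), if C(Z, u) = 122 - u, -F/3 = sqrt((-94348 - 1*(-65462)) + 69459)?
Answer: -217 - 3*sqrt(40573) ≈ -821.28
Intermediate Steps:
F = -3*sqrt(40573) (F = -3*sqrt((-94348 - 1*(-65462)) + 69459) = -3*sqrt((-94348 + 65462) + 69459) = -3*sqrt(-28886 + 69459) = -3*sqrt(40573) ≈ -604.28)
F + C(-349, 339) = -3*sqrt(40573) + (122 - 1*339) = -3*sqrt(40573) + (122 - 339) = -3*sqrt(40573) - 217 = -217 - 3*sqrt(40573)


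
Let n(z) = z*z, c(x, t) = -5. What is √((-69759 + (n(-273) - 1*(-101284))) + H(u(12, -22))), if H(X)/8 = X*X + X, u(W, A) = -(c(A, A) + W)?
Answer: √106390 ≈ 326.17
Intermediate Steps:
u(W, A) = 5 - W (u(W, A) = -(-5 + W) = 5 - W)
n(z) = z²
H(X) = 8*X + 8*X² (H(X) = 8*(X*X + X) = 8*(X² + X) = 8*(X + X²) = 8*X + 8*X²)
√((-69759 + (n(-273) - 1*(-101284))) + H(u(12, -22))) = √((-69759 + ((-273)² - 1*(-101284))) + 8*(5 - 1*12)*(1 + (5 - 1*12))) = √((-69759 + (74529 + 101284)) + 8*(5 - 12)*(1 + (5 - 12))) = √((-69759 + 175813) + 8*(-7)*(1 - 7)) = √(106054 + 8*(-7)*(-6)) = √(106054 + 336) = √106390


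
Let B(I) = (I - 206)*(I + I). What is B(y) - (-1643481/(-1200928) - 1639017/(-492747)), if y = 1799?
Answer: 1130566945622684847/197251223072 ≈ 5.7316e+6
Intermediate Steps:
B(I) = 2*I*(-206 + I) (B(I) = (-206 + I)*(2*I) = 2*I*(-206 + I))
B(y) - (-1643481/(-1200928) - 1639017/(-492747)) = 2*1799*(-206 + 1799) - (-1643481/(-1200928) - 1639017/(-492747)) = 2*1799*1593 - (-1643481*(-1/1200928) - 1639017*(-1/492747)) = 5731614 - (1643481/1200928 + 546339/164249) = 5731614 - 1*926053913361/197251223072 = 5731614 - 926053913361/197251223072 = 1130566945622684847/197251223072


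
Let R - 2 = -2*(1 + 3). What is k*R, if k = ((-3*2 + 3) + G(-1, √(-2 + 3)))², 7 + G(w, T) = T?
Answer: -486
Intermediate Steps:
G(w, T) = -7 + T
R = -6 (R = 2 - 2*(1 + 3) = 2 - 2*4 = 2 - 8 = -6)
k = 81 (k = ((-3*2 + 3) + (-7 + √(-2 + 3)))² = ((-6 + 3) + (-7 + √1))² = (-3 + (-7 + 1))² = (-3 - 6)² = (-9)² = 81)
k*R = 81*(-6) = -486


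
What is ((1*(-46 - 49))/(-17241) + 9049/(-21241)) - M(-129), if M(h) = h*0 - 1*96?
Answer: 35002747862/366216081 ≈ 95.579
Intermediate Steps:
M(h) = -96 (M(h) = 0 - 96 = -96)
((1*(-46 - 49))/(-17241) + 9049/(-21241)) - M(-129) = ((1*(-46 - 49))/(-17241) + 9049/(-21241)) - 1*(-96) = ((1*(-95))*(-1/17241) + 9049*(-1/21241)) + 96 = (-95*(-1/17241) - 9049/21241) + 96 = (95/17241 - 9049/21241) + 96 = -153995914/366216081 + 96 = 35002747862/366216081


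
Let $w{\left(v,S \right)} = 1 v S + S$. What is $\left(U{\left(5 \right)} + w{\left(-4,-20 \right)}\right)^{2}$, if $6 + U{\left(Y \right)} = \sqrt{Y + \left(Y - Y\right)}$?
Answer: $2921 + 108 \sqrt{5} \approx 3162.5$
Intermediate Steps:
$w{\left(v,S \right)} = S + S v$ ($w{\left(v,S \right)} = v S + S = S v + S = S + S v$)
$U{\left(Y \right)} = -6 + \sqrt{Y}$ ($U{\left(Y \right)} = -6 + \sqrt{Y + \left(Y - Y\right)} = -6 + \sqrt{Y + 0} = -6 + \sqrt{Y}$)
$\left(U{\left(5 \right)} + w{\left(-4,-20 \right)}\right)^{2} = \left(\left(-6 + \sqrt{5}\right) - 20 \left(1 - 4\right)\right)^{2} = \left(\left(-6 + \sqrt{5}\right) - -60\right)^{2} = \left(\left(-6 + \sqrt{5}\right) + 60\right)^{2} = \left(54 + \sqrt{5}\right)^{2}$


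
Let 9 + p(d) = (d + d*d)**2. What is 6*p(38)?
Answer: 13177890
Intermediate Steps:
p(d) = -9 + (d + d**2)**2 (p(d) = -9 + (d + d*d)**2 = -9 + (d + d**2)**2)
6*p(38) = 6*(-9 + 38**2*(1 + 38)**2) = 6*(-9 + 1444*39**2) = 6*(-9 + 1444*1521) = 6*(-9 + 2196324) = 6*2196315 = 13177890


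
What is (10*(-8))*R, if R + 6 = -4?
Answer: 800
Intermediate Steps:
R = -10 (R = -6 - 4 = -10)
(10*(-8))*R = (10*(-8))*(-10) = -80*(-10) = 800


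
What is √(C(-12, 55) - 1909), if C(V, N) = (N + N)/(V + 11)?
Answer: I*√2019 ≈ 44.933*I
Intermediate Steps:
C(V, N) = 2*N/(11 + V) (C(V, N) = (2*N)/(11 + V) = 2*N/(11 + V))
√(C(-12, 55) - 1909) = √(2*55/(11 - 12) - 1909) = √(2*55/(-1) - 1909) = √(2*55*(-1) - 1909) = √(-110 - 1909) = √(-2019) = I*√2019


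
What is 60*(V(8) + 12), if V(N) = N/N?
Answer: 780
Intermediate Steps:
V(N) = 1
60*(V(8) + 12) = 60*(1 + 12) = 60*13 = 780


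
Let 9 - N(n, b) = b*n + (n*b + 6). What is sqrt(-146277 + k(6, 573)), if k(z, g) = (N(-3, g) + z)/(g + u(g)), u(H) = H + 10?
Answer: 9*I*sqrt(2087565)/34 ≈ 382.46*I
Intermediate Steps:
N(n, b) = 3 - 2*b*n (N(n, b) = 9 - (b*n + (n*b + 6)) = 9 - (b*n + (b*n + 6)) = 9 - (b*n + (6 + b*n)) = 9 - (6 + 2*b*n) = 9 + (-6 - 2*b*n) = 3 - 2*b*n)
u(H) = 10 + H
k(z, g) = (3 + z + 6*g)/(10 + 2*g) (k(z, g) = ((3 - 2*g*(-3)) + z)/(g + (10 + g)) = ((3 + 6*g) + z)/(10 + 2*g) = (3 + z + 6*g)/(10 + 2*g))
sqrt(-146277 + k(6, 573)) = sqrt(-146277 + (3 + 6 + 6*573)/(2*(5 + 573))) = sqrt(-146277 + (1/2)*(3 + 6 + 3438)/578) = sqrt(-146277 + (1/2)*(1/578)*3447) = sqrt(-146277 + 3447/1156) = sqrt(-169092765/1156) = 9*I*sqrt(2087565)/34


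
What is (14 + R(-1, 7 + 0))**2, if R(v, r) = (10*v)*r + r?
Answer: 2401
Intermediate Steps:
R(v, r) = r + 10*r*v (R(v, r) = 10*r*v + r = r + 10*r*v)
(14 + R(-1, 7 + 0))**2 = (14 + (7 + 0)*(1 + 10*(-1)))**2 = (14 + 7*(1 - 10))**2 = (14 + 7*(-9))**2 = (14 - 63)**2 = (-49)**2 = 2401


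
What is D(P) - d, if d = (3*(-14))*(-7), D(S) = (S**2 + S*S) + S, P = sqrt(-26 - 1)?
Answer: -348 + 3*I*sqrt(3) ≈ -348.0 + 5.1962*I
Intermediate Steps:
P = 3*I*sqrt(3) (P = sqrt(-27) = 3*I*sqrt(3) ≈ 5.1962*I)
D(S) = S + 2*S**2 (D(S) = (S**2 + S**2) + S = 2*S**2 + S = S + 2*S**2)
d = 294 (d = -42*(-7) = 294)
D(P) - d = (3*I*sqrt(3))*(1 + 2*(3*I*sqrt(3))) - 1*294 = (3*I*sqrt(3))*(1 + 6*I*sqrt(3)) - 294 = 3*I*sqrt(3)*(1 + 6*I*sqrt(3)) - 294 = -294 + 3*I*sqrt(3)*(1 + 6*I*sqrt(3))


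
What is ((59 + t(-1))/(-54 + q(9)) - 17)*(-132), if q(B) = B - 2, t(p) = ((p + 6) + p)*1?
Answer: 113784/47 ≈ 2420.9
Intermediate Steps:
t(p) = 6 + 2*p (t(p) = ((6 + p) + p)*1 = (6 + 2*p)*1 = 6 + 2*p)
q(B) = -2 + B
((59 + t(-1))/(-54 + q(9)) - 17)*(-132) = ((59 + (6 + 2*(-1)))/(-54 + (-2 + 9)) - 17)*(-132) = ((59 + (6 - 2))/(-54 + 7) - 17)*(-132) = ((59 + 4)/(-47) - 17)*(-132) = (63*(-1/47) - 17)*(-132) = (-63/47 - 17)*(-132) = -862/47*(-132) = 113784/47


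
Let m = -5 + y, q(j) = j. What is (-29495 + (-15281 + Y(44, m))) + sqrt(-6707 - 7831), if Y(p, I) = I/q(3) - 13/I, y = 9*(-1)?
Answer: -1880749/42 + I*sqrt(14538) ≈ -44780.0 + 120.57*I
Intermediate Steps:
y = -9
m = -14 (m = -5 - 9 = -14)
Y(p, I) = -13/I + I/3 (Y(p, I) = I/3 - 13/I = -13/I + I/3)
(-29495 + (-15281 + Y(44, m))) + sqrt(-6707 - 7831) = (-29495 + (-15281 + (-13/(-14) + (1/3)*(-14)))) + sqrt(-6707 - 7831) = (-29495 + (-15281 + (-13*(-1/14) - 14/3))) + sqrt(-14538) = (-29495 + (-15281 + (13/14 - 14/3))) + I*sqrt(14538) = (-29495 + (-15281 - 157/42)) + I*sqrt(14538) = (-29495 - 641959/42) + I*sqrt(14538) = -1880749/42 + I*sqrt(14538)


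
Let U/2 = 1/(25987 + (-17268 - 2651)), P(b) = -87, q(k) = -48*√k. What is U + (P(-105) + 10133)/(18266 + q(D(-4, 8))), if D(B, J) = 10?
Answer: 139268334935/253053588586 + 120552*√10/83405929 ≈ 0.55492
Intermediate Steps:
U = 1/3034 (U = 2/(25987 + (-17268 - 2651)) = 2/(25987 - 19919) = 2/6068 = 2*(1/6068) = 1/3034 ≈ 0.00032960)
U + (P(-105) + 10133)/(18266 + q(D(-4, 8))) = 1/3034 + (-87 + 10133)/(18266 - 48*√10) = 1/3034 + 10046/(18266 - 48*√10)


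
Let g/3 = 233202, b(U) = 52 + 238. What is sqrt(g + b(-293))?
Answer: 2*sqrt(174974) ≈ 836.60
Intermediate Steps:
b(U) = 290
g = 699606 (g = 3*233202 = 699606)
sqrt(g + b(-293)) = sqrt(699606 + 290) = sqrt(699896) = 2*sqrt(174974)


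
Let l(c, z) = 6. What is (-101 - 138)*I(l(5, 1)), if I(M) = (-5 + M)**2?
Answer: -239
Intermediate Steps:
(-101 - 138)*I(l(5, 1)) = (-101 - 138)*(-5 + 6)**2 = -239*1**2 = -239*1 = -239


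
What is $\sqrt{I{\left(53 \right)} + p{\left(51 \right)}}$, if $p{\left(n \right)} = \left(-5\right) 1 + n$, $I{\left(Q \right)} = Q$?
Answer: $3 \sqrt{11} \approx 9.9499$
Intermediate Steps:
$p{\left(n \right)} = -5 + n$
$\sqrt{I{\left(53 \right)} + p{\left(51 \right)}} = \sqrt{53 + \left(-5 + 51\right)} = \sqrt{53 + 46} = \sqrt{99} = 3 \sqrt{11}$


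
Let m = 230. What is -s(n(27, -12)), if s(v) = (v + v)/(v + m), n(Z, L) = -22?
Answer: 11/52 ≈ 0.21154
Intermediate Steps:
s(v) = 2*v/(230 + v) (s(v) = (v + v)/(v + 230) = (2*v)/(230 + v) = 2*v/(230 + v))
-s(n(27, -12)) = -2*(-22)/(230 - 22) = -2*(-22)/208 = -1*(-11/52) = 11/52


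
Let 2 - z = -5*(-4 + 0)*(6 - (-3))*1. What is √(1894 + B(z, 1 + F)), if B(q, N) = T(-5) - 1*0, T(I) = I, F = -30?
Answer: √1889 ≈ 43.463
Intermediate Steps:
z = -178 (z = 2 - (-5*(-4 + 0)*(6 - (-3))) = 2 - (-(-20)*(6 - 1*(-3))) = 2 - (-(-20)*(6 + 3)) = 2 - (-(-20)*9) = 2 - (-5*(-36)) = 2 - 180 = -178)
B(q, N) = -5 (B(q, N) = -5 - 1*0 = -5 + 0 = -5)
√(1894 + B(z, 1 + F)) = √(1894 - 5) = √1889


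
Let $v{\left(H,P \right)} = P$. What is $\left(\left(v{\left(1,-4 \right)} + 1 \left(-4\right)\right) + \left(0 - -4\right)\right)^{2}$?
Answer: $16$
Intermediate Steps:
$\left(\left(v{\left(1,-4 \right)} + 1 \left(-4\right)\right) + \left(0 - -4\right)\right)^{2} = \left(\left(-4 + 1 \left(-4\right)\right) + \left(0 - -4\right)\right)^{2} = \left(\left(-4 - 4\right) + \left(0 + 4\right)\right)^{2} = \left(-8 + 4\right)^{2} = \left(-4\right)^{2} = 16$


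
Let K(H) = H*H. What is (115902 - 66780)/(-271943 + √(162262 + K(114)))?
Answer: -1484264894/8216979999 - 5458*√175258/8216979999 ≈ -0.18091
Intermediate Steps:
K(H) = H²
(115902 - 66780)/(-271943 + √(162262 + K(114))) = (115902 - 66780)/(-271943 + √(162262 + 114²)) = 49122/(-271943 + √(162262 + 12996)) = 49122/(-271943 + √175258)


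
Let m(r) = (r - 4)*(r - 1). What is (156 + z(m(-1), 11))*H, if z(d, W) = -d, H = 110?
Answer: 16060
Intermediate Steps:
m(r) = (-1 + r)*(-4 + r) (m(r) = (-4 + r)*(-1 + r) = (-1 + r)*(-4 + r))
(156 + z(m(-1), 11))*H = (156 - (4 + (-1)² - 5*(-1)))*110 = (156 - (4 + 1 + 5))*110 = (156 - 1*10)*110 = (156 - 10)*110 = 146*110 = 16060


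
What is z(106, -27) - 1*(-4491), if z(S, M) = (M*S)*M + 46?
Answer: 81811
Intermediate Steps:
z(S, M) = 46 + S*M² (z(S, M) = S*M² + 46 = 46 + S*M²)
z(106, -27) - 1*(-4491) = (46 + 106*(-27)²) - 1*(-4491) = (46 + 106*729) + 4491 = (46 + 77274) + 4491 = 77320 + 4491 = 81811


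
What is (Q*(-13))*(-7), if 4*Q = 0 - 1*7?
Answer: -637/4 ≈ -159.25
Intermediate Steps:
Q = -7/4 (Q = (0 - 1*7)/4 = (0 - 7)/4 = (¼)*(-7) = -7/4 ≈ -1.7500)
(Q*(-13))*(-7) = -7/4*(-13)*(-7) = (91/4)*(-7) = -637/4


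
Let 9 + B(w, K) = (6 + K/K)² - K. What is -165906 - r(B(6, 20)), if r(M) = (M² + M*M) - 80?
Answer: -166626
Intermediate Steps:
B(w, K) = 40 - K (B(w, K) = -9 + ((6 + K/K)² - K) = -9 + ((6 + 1)² - K) = -9 + (7² - K) = -9 + (49 - K) = 40 - K)
r(M) = -80 + 2*M² (r(M) = (M² + M²) - 80 = 2*M² - 80 = -80 + 2*M²)
-165906 - r(B(6, 20)) = -165906 - (-80 + 2*(40 - 1*20)²) = -165906 - (-80 + 2*(40 - 20)²) = -165906 - (-80 + 2*20²) = -165906 - (-80 + 2*400) = -165906 - (-80 + 800) = -165906 - 1*720 = -165906 - 720 = -166626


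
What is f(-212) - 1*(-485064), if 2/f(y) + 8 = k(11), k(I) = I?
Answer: 1455194/3 ≈ 4.8506e+5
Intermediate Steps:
f(y) = 2/3 (f(y) = 2/(-8 + 11) = 2/3)
f(-212) - 1*(-485064) = 2/3 - 1*(-485064) = 2/3 + 485064 = 1455194/3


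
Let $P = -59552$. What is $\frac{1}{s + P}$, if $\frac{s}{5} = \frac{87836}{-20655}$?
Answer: $- \frac{4131}{246097148} \approx -1.6786 \cdot 10^{-5}$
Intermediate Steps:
$s = - \frac{87836}{4131}$ ($s = 5 \frac{87836}{-20655} = 5 \cdot 87836 \left(- \frac{1}{20655}\right) = 5 \left(- \frac{87836}{20655}\right) = - \frac{87836}{4131} \approx -21.263$)
$\frac{1}{s + P} = \frac{1}{- \frac{87836}{4131} - 59552} = \frac{1}{- \frac{246097148}{4131}} = - \frac{4131}{246097148}$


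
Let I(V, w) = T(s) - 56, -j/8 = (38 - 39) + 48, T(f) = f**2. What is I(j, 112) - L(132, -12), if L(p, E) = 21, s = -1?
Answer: -76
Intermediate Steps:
j = -376 (j = -8*((38 - 39) + 48) = -8*(-1 + 48) = -8*47 = -376)
I(V, w) = -55 (I(V, w) = (-1)**2 - 56 = 1 - 56 = -55)
I(j, 112) - L(132, -12) = -55 - 1*21 = -55 - 21 = -76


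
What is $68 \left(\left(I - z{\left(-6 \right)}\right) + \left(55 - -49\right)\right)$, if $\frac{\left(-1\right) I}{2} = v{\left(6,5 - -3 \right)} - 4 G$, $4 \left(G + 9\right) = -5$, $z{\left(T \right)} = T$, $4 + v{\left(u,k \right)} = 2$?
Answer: $2176$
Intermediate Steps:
$v{\left(u,k \right)} = -2$ ($v{\left(u,k \right)} = -4 + 2 = -2$)
$G = - \frac{41}{4}$ ($G = -9 + \frac{1}{4} \left(-5\right) = -9 - \frac{5}{4} = - \frac{41}{4} \approx -10.25$)
$I = -78$ ($I = - 2 \left(-2 - -41\right) = - 2 \left(-2 + 41\right) = \left(-2\right) 39 = -78$)
$68 \left(\left(I - z{\left(-6 \right)}\right) + \left(55 - -49\right)\right) = 68 \left(\left(-78 - -6\right) + \left(55 - -49\right)\right) = 68 \left(\left(-78 + 6\right) + \left(55 + 49\right)\right) = 68 \left(-72 + 104\right) = 68 \cdot 32 = 2176$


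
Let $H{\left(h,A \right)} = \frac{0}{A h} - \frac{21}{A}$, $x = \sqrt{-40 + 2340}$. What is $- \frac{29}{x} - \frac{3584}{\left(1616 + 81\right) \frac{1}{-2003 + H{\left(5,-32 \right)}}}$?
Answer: $\frac{7176400}{1697} - \frac{29 \sqrt{23}}{230} \approx 4228.3$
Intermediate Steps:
$x = 10 \sqrt{23}$ ($x = \sqrt{2300} = 10 \sqrt{23} \approx 47.958$)
$H{\left(h,A \right)} = - \frac{21}{A}$ ($H{\left(h,A \right)} = 0 \frac{1}{A h} - \frac{21}{A} = 0 - \frac{21}{A} = - \frac{21}{A}$)
$- \frac{29}{x} - \frac{3584}{\left(1616 + 81\right) \frac{1}{-2003 + H{\left(5,-32 \right)}}} = - \frac{29}{10 \sqrt{23}} - \frac{3584}{\left(1616 + 81\right) \frac{1}{-2003 - \frac{21}{-32}}} = - 29 \frac{\sqrt{23}}{230} - \frac{3584}{1697 \frac{1}{-2003 - - \frac{21}{32}}} = - \frac{29 \sqrt{23}}{230} - \frac{3584}{1697 \frac{1}{-2003 + \frac{21}{32}}} = - \frac{29 \sqrt{23}}{230} - \frac{3584}{1697 \frac{1}{- \frac{64075}{32}}} = - \frac{29 \sqrt{23}}{230} - \frac{3584}{1697 \left(- \frac{32}{64075}\right)} = - \frac{29 \sqrt{23}}{230} - \frac{3584}{- \frac{54304}{64075}} = - \frac{29 \sqrt{23}}{230} - - \frac{7176400}{1697} = - \frac{29 \sqrt{23}}{230} + \frac{7176400}{1697} = \frac{7176400}{1697} - \frac{29 \sqrt{23}}{230}$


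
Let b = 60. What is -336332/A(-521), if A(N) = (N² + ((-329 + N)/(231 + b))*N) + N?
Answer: -48936306/39640285 ≈ -1.2345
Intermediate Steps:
A(N) = N + N² + N*(-329/291 + N/291) (A(N) = (N² + ((-329 + N)/(231 + 60))*N) + N = (N² + ((-329 + N)/291)*N) + N = (N² + ((-329 + N)*(1/291))*N) + N = (N² + (-329/291 + N/291)*N) + N = (N² + N*(-329/291 + N/291)) + N = N + N² + N*(-329/291 + N/291))
-336332/A(-521) = -336332*(-291/(1042*(-19 + 146*(-521)))) = -336332*(-291/(1042*(-19 - 76066))) = -336332/((2/291)*(-521)*(-76085)) = -336332/79280570/291 = -336332*291/79280570 = -48936306/39640285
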